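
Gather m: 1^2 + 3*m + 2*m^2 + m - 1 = 2*m^2 + 4*m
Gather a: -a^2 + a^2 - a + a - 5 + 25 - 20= 0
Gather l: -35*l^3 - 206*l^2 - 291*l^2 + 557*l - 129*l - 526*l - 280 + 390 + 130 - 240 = -35*l^3 - 497*l^2 - 98*l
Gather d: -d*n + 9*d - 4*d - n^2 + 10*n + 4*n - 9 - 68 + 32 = d*(5 - n) - n^2 + 14*n - 45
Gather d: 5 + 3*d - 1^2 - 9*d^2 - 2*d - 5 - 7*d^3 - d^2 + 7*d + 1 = -7*d^3 - 10*d^2 + 8*d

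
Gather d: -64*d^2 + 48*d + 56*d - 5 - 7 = -64*d^2 + 104*d - 12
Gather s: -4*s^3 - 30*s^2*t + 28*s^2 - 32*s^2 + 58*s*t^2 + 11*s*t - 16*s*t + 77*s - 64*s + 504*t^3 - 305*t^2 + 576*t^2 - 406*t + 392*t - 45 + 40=-4*s^3 + s^2*(-30*t - 4) + s*(58*t^2 - 5*t + 13) + 504*t^3 + 271*t^2 - 14*t - 5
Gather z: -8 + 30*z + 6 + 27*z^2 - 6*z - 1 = 27*z^2 + 24*z - 3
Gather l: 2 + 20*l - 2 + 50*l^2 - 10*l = 50*l^2 + 10*l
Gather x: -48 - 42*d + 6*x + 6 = -42*d + 6*x - 42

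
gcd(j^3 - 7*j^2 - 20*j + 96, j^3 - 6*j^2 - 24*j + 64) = j^2 - 4*j - 32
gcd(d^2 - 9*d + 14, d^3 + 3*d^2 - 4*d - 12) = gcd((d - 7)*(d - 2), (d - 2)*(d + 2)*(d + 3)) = d - 2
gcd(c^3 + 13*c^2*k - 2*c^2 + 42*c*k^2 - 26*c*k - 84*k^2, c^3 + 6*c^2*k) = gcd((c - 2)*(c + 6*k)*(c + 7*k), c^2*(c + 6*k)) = c + 6*k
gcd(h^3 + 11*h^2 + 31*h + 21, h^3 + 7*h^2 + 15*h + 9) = h^2 + 4*h + 3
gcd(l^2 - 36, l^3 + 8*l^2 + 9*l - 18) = l + 6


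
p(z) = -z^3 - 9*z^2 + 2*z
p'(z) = -3*z^2 - 18*z + 2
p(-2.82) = -54.79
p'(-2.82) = 28.90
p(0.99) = -7.81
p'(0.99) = -18.76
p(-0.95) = -9.17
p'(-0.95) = 16.39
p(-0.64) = -4.70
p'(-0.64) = 12.29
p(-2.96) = -58.84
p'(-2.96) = 29.00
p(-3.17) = -64.93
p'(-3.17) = 28.91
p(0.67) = -3.00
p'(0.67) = -11.41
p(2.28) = -54.08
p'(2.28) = -54.64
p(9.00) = -1440.00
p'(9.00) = -403.00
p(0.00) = 0.00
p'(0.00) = 2.00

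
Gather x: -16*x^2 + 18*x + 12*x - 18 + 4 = -16*x^2 + 30*x - 14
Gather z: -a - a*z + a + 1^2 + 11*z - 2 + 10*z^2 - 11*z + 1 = -a*z + 10*z^2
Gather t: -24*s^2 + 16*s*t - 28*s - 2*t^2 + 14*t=-24*s^2 - 28*s - 2*t^2 + t*(16*s + 14)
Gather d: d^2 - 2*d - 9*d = d^2 - 11*d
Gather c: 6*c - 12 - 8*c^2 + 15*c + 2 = -8*c^2 + 21*c - 10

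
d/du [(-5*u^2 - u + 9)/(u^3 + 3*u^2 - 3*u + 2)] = (5*u^4 + 2*u^3 - 9*u^2 - 74*u + 25)/(u^6 + 6*u^5 + 3*u^4 - 14*u^3 + 21*u^2 - 12*u + 4)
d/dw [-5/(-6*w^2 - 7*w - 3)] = 5*(-12*w - 7)/(6*w^2 + 7*w + 3)^2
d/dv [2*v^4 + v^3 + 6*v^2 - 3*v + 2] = 8*v^3 + 3*v^2 + 12*v - 3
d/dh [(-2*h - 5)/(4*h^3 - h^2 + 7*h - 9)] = (-8*h^3 + 2*h^2 - 14*h + (2*h + 5)*(12*h^2 - 2*h + 7) + 18)/(4*h^3 - h^2 + 7*h - 9)^2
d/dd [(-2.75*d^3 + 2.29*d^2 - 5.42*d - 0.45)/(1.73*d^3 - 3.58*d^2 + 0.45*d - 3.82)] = (5.8833*d^4 + 16.2782*d^3 + 15.4774*d^2 - 20.7176*d + 20.9069)/(2.9929*d^6 - 12.3868*d^5 + 14.3734*d^4 - 16.4392*d^3 + 27.5537*d^2 - 3.438*d + 14.5924)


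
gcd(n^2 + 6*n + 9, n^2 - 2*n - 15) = n + 3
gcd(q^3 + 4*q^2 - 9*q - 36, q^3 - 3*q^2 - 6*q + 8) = 1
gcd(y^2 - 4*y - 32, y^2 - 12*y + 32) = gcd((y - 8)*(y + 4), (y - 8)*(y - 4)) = y - 8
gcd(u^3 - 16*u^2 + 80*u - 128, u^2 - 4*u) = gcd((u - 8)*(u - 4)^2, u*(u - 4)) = u - 4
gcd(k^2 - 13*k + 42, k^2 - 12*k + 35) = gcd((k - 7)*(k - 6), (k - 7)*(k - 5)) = k - 7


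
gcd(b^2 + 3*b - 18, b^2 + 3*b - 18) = b^2 + 3*b - 18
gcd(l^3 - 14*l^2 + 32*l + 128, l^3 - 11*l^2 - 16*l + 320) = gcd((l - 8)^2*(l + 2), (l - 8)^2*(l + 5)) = l^2 - 16*l + 64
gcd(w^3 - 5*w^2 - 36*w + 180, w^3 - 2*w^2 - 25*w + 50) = w - 5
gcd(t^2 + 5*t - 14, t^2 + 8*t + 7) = t + 7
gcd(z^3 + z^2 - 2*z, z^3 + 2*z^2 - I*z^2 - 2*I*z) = z^2 + 2*z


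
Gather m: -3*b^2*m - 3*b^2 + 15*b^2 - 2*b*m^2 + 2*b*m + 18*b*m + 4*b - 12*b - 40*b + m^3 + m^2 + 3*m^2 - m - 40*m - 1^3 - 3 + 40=12*b^2 - 48*b + m^3 + m^2*(4 - 2*b) + m*(-3*b^2 + 20*b - 41) + 36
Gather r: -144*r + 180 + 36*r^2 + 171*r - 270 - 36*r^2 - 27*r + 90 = 0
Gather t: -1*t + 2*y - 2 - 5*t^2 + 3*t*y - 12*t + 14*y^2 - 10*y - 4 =-5*t^2 + t*(3*y - 13) + 14*y^2 - 8*y - 6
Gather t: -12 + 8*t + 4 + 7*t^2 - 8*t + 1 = 7*t^2 - 7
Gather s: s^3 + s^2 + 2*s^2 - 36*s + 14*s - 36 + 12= s^3 + 3*s^2 - 22*s - 24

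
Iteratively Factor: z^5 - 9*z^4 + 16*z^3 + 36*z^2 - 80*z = (z - 5)*(z^4 - 4*z^3 - 4*z^2 + 16*z) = z*(z - 5)*(z^3 - 4*z^2 - 4*z + 16) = z*(z - 5)*(z + 2)*(z^2 - 6*z + 8) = z*(z - 5)*(z - 4)*(z + 2)*(z - 2)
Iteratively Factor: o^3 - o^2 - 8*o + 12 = (o + 3)*(o^2 - 4*o + 4) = (o - 2)*(o + 3)*(o - 2)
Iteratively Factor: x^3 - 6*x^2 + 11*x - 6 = (x - 2)*(x^2 - 4*x + 3) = (x - 2)*(x - 1)*(x - 3)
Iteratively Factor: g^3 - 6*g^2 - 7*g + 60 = (g - 5)*(g^2 - g - 12) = (g - 5)*(g + 3)*(g - 4)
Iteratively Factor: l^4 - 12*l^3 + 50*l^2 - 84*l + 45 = (l - 1)*(l^3 - 11*l^2 + 39*l - 45) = (l - 5)*(l - 1)*(l^2 - 6*l + 9) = (l - 5)*(l - 3)*(l - 1)*(l - 3)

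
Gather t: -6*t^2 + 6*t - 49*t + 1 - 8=-6*t^2 - 43*t - 7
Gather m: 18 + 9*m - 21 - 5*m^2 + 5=-5*m^2 + 9*m + 2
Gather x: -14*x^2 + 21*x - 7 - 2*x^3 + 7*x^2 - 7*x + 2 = -2*x^3 - 7*x^2 + 14*x - 5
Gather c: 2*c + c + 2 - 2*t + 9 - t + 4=3*c - 3*t + 15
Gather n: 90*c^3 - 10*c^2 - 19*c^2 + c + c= 90*c^3 - 29*c^2 + 2*c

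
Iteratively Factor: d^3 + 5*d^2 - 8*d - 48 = (d + 4)*(d^2 + d - 12) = (d - 3)*(d + 4)*(d + 4)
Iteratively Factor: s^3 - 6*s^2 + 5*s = (s - 5)*(s^2 - s) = s*(s - 5)*(s - 1)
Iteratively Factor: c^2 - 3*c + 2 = (c - 2)*(c - 1)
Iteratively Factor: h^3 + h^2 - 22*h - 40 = (h - 5)*(h^2 + 6*h + 8) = (h - 5)*(h + 4)*(h + 2)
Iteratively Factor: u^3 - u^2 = (u - 1)*(u^2) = u*(u - 1)*(u)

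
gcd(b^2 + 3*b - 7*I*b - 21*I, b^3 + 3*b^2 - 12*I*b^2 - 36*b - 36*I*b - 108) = b + 3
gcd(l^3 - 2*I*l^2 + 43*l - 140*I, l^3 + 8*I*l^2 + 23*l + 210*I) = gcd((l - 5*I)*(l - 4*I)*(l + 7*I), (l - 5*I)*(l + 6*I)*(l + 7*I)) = l^2 + 2*I*l + 35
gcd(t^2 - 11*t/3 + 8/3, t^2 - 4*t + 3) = t - 1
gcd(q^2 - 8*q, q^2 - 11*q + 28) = 1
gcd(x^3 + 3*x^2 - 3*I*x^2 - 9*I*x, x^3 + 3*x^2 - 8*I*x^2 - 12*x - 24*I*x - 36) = x + 3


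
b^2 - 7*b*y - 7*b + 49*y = (b - 7)*(b - 7*y)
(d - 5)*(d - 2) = d^2 - 7*d + 10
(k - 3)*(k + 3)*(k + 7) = k^3 + 7*k^2 - 9*k - 63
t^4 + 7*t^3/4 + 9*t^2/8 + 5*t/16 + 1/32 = (t + 1/4)*(t + 1/2)^3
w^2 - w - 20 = (w - 5)*(w + 4)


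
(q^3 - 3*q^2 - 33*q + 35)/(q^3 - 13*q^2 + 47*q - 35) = (q + 5)/(q - 5)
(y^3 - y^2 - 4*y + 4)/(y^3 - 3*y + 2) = (y - 2)/(y - 1)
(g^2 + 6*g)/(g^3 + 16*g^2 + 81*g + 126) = g/(g^2 + 10*g + 21)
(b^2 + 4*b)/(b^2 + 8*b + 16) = b/(b + 4)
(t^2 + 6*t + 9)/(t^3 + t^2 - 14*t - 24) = (t + 3)/(t^2 - 2*t - 8)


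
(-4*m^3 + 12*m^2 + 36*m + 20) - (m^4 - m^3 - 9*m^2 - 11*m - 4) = -m^4 - 3*m^3 + 21*m^2 + 47*m + 24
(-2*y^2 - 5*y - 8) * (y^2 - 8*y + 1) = -2*y^4 + 11*y^3 + 30*y^2 + 59*y - 8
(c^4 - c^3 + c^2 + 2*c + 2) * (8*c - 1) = 8*c^5 - 9*c^4 + 9*c^3 + 15*c^2 + 14*c - 2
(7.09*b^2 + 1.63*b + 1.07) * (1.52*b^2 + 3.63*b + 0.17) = 10.7768*b^4 + 28.2143*b^3 + 8.7486*b^2 + 4.1612*b + 0.1819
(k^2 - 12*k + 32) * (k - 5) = k^3 - 17*k^2 + 92*k - 160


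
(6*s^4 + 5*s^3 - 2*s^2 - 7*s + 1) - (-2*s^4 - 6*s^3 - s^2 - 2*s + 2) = 8*s^4 + 11*s^3 - s^2 - 5*s - 1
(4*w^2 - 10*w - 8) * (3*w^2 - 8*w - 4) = 12*w^4 - 62*w^3 + 40*w^2 + 104*w + 32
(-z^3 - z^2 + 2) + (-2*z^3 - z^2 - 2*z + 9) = -3*z^3 - 2*z^2 - 2*z + 11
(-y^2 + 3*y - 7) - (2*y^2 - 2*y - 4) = -3*y^2 + 5*y - 3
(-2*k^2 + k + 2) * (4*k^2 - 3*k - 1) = -8*k^4 + 10*k^3 + 7*k^2 - 7*k - 2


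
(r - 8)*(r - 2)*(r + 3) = r^3 - 7*r^2 - 14*r + 48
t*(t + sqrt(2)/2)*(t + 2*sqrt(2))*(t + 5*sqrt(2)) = t^4 + 15*sqrt(2)*t^3/2 + 27*t^2 + 10*sqrt(2)*t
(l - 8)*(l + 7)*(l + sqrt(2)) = l^3 - l^2 + sqrt(2)*l^2 - 56*l - sqrt(2)*l - 56*sqrt(2)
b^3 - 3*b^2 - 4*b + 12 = (b - 3)*(b - 2)*(b + 2)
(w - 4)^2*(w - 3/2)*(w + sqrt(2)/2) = w^4 - 19*w^3/2 + sqrt(2)*w^3/2 - 19*sqrt(2)*w^2/4 + 28*w^2 - 24*w + 14*sqrt(2)*w - 12*sqrt(2)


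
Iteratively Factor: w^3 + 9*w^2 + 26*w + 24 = (w + 3)*(w^2 + 6*w + 8) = (w + 2)*(w + 3)*(w + 4)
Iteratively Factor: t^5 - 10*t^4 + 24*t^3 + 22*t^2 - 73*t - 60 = (t + 1)*(t^4 - 11*t^3 + 35*t^2 - 13*t - 60) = (t + 1)^2*(t^3 - 12*t^2 + 47*t - 60) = (t - 4)*(t + 1)^2*(t^2 - 8*t + 15) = (t - 5)*(t - 4)*(t + 1)^2*(t - 3)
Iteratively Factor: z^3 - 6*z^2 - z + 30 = (z - 5)*(z^2 - z - 6) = (z - 5)*(z + 2)*(z - 3)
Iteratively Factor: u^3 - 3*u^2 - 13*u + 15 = (u + 3)*(u^2 - 6*u + 5) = (u - 5)*(u + 3)*(u - 1)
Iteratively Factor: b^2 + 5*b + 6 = (b + 2)*(b + 3)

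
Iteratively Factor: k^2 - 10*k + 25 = (k - 5)*(k - 5)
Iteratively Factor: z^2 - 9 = (z - 3)*(z + 3)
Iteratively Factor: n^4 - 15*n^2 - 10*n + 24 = (n + 2)*(n^3 - 2*n^2 - 11*n + 12) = (n + 2)*(n + 3)*(n^2 - 5*n + 4) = (n - 1)*(n + 2)*(n + 3)*(n - 4)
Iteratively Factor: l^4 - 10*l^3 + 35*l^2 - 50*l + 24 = (l - 2)*(l^3 - 8*l^2 + 19*l - 12) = (l - 2)*(l - 1)*(l^2 - 7*l + 12) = (l - 3)*(l - 2)*(l - 1)*(l - 4)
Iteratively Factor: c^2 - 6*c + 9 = (c - 3)*(c - 3)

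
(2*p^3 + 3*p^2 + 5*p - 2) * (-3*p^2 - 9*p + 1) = -6*p^5 - 27*p^4 - 40*p^3 - 36*p^2 + 23*p - 2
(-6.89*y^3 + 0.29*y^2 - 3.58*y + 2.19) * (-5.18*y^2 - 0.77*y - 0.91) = 35.6902*y^5 + 3.8031*y^4 + 24.591*y^3 - 8.8515*y^2 + 1.5715*y - 1.9929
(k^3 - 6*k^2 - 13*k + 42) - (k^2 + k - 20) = k^3 - 7*k^2 - 14*k + 62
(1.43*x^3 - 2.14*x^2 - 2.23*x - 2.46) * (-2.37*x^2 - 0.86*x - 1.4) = -3.3891*x^5 + 3.842*x^4 + 5.1235*x^3 + 10.744*x^2 + 5.2376*x + 3.444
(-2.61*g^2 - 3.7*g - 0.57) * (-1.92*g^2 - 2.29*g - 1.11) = 5.0112*g^4 + 13.0809*g^3 + 12.4645*g^2 + 5.4123*g + 0.6327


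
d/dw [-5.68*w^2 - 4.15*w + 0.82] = -11.36*w - 4.15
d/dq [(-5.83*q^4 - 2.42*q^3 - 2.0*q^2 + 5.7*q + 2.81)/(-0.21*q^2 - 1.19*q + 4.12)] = (2.4486*q^5 + 21.3213*q^4 - 90.3188*q^3 - 26.3342*q^2 - 15.2998*q + 26.8279)/(0.0441*q^4 + 0.4998*q^3 - 0.3143*q^2 - 9.8056*q + 16.9744)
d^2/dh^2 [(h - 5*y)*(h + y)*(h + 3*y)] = 6*h - 2*y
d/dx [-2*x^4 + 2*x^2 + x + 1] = -8*x^3 + 4*x + 1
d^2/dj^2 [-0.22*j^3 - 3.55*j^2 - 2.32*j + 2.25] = -1.32*j - 7.1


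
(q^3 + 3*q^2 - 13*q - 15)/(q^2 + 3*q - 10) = (q^2 - 2*q - 3)/(q - 2)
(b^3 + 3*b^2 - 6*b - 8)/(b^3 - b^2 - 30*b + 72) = (b^3 + 3*b^2 - 6*b - 8)/(b^3 - b^2 - 30*b + 72)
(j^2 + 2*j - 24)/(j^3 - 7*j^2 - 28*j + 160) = (j + 6)/(j^2 - 3*j - 40)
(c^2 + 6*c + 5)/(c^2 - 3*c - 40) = (c + 1)/(c - 8)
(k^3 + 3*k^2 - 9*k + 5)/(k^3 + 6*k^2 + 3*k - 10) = (k - 1)/(k + 2)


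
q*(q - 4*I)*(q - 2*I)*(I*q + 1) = I*q^4 + 7*q^3 - 14*I*q^2 - 8*q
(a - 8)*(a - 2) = a^2 - 10*a + 16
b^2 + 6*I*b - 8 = (b + 2*I)*(b + 4*I)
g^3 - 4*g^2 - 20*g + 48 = (g - 6)*(g - 2)*(g + 4)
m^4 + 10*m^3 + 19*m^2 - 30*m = m*(m - 1)*(m + 5)*(m + 6)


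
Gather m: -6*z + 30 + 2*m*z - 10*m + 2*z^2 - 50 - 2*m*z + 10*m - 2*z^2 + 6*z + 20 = 0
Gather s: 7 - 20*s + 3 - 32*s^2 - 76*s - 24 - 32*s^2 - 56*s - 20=-64*s^2 - 152*s - 34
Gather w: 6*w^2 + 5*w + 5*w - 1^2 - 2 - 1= 6*w^2 + 10*w - 4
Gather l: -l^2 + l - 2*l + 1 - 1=-l^2 - l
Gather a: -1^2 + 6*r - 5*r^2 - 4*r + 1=-5*r^2 + 2*r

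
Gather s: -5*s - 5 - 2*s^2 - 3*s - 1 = -2*s^2 - 8*s - 6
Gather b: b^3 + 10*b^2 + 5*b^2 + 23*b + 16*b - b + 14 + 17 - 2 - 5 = b^3 + 15*b^2 + 38*b + 24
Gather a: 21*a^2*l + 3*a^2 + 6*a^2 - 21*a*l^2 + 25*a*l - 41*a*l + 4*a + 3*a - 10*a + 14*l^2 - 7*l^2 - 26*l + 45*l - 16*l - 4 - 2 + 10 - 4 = a^2*(21*l + 9) + a*(-21*l^2 - 16*l - 3) + 7*l^2 + 3*l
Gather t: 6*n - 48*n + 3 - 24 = -42*n - 21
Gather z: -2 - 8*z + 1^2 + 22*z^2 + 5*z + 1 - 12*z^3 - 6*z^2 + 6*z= -12*z^3 + 16*z^2 + 3*z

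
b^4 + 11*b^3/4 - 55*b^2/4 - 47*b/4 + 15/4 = (b - 3)*(b - 1/4)*(b + 1)*(b + 5)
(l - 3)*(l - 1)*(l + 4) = l^3 - 13*l + 12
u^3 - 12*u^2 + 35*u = u*(u - 7)*(u - 5)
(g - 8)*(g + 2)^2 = g^3 - 4*g^2 - 28*g - 32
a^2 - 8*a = a*(a - 8)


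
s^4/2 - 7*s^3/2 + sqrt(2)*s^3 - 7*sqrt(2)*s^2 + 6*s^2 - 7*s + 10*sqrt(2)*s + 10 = (s/2 + sqrt(2)/2)*(s - 5)*(s - 2)*(s + sqrt(2))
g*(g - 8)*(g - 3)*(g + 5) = g^4 - 6*g^3 - 31*g^2 + 120*g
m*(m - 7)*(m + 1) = m^3 - 6*m^2 - 7*m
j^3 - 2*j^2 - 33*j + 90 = (j - 5)*(j - 3)*(j + 6)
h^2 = h^2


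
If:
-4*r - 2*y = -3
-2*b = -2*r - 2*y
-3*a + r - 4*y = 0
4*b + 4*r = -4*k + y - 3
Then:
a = 1/4 - 3*y/2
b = y/2 + 3/4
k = y/4 - 9/4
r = 3/4 - y/2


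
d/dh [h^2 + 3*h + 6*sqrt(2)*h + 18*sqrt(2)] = 2*h + 3 + 6*sqrt(2)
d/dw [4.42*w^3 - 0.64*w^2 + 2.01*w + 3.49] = 13.26*w^2 - 1.28*w + 2.01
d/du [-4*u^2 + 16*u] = 16 - 8*u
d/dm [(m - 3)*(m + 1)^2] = (m + 1)*(3*m - 5)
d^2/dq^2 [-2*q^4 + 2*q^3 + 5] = 12*q*(1 - 2*q)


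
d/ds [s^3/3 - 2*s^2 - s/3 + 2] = s^2 - 4*s - 1/3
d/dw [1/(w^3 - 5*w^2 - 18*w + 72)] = (-3*w^2 + 10*w + 18)/(w^3 - 5*w^2 - 18*w + 72)^2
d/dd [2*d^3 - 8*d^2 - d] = 6*d^2 - 16*d - 1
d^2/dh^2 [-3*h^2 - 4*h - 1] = -6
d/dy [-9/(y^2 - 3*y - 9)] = 9*(2*y - 3)/(-y^2 + 3*y + 9)^2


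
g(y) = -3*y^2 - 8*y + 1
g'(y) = -6*y - 8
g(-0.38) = 3.61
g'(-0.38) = -5.72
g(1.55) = -18.61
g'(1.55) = -17.30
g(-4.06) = -15.97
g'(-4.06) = 16.36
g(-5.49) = -45.50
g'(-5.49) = 24.94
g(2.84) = -45.92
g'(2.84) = -25.04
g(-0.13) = 1.99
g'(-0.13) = -7.22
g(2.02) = -27.40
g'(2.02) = -20.12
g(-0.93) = 5.85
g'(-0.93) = -2.42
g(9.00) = -314.00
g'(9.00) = -62.00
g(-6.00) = -59.00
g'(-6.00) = 28.00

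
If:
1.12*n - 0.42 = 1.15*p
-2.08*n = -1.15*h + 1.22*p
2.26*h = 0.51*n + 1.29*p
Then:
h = -0.14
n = 0.09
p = -0.28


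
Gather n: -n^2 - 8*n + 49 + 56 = -n^2 - 8*n + 105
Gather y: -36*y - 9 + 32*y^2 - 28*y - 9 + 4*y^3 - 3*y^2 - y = 4*y^3 + 29*y^2 - 65*y - 18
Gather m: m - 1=m - 1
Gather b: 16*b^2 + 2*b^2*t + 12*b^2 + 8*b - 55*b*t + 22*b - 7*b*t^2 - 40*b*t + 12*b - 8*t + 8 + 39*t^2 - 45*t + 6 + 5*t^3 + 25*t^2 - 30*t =b^2*(2*t + 28) + b*(-7*t^2 - 95*t + 42) + 5*t^3 + 64*t^2 - 83*t + 14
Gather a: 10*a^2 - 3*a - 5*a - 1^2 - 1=10*a^2 - 8*a - 2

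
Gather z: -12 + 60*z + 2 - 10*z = 50*z - 10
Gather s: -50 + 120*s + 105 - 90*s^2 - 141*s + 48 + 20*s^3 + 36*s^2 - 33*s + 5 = 20*s^3 - 54*s^2 - 54*s + 108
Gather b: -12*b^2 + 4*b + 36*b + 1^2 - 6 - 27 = -12*b^2 + 40*b - 32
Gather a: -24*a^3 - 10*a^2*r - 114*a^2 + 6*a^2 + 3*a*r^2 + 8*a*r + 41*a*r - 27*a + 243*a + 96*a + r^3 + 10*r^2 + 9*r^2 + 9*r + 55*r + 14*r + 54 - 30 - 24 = -24*a^3 + a^2*(-10*r - 108) + a*(3*r^2 + 49*r + 312) + r^3 + 19*r^2 + 78*r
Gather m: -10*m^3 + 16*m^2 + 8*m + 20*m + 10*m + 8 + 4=-10*m^3 + 16*m^2 + 38*m + 12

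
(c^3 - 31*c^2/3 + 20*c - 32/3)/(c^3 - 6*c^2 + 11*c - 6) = (3*c^2 - 28*c + 32)/(3*(c^2 - 5*c + 6))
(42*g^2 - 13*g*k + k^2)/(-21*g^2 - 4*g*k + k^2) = (-6*g + k)/(3*g + k)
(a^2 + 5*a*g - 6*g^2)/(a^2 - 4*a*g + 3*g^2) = (a + 6*g)/(a - 3*g)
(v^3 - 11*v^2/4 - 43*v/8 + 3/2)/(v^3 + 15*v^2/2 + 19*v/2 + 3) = (8*v^3 - 22*v^2 - 43*v + 12)/(4*(2*v^3 + 15*v^2 + 19*v + 6))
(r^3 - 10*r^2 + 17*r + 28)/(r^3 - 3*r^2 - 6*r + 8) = (r^2 - 6*r - 7)/(r^2 + r - 2)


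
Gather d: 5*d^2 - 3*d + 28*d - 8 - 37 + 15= 5*d^2 + 25*d - 30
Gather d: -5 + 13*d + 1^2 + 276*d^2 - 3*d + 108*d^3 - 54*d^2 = 108*d^3 + 222*d^2 + 10*d - 4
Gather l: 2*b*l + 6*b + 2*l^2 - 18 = 2*b*l + 6*b + 2*l^2 - 18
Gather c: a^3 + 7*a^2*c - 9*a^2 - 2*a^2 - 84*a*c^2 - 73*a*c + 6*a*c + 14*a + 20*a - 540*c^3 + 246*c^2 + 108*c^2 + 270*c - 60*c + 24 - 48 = a^3 - 11*a^2 + 34*a - 540*c^3 + c^2*(354 - 84*a) + c*(7*a^2 - 67*a + 210) - 24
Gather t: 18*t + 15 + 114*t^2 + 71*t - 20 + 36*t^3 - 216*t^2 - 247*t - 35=36*t^3 - 102*t^2 - 158*t - 40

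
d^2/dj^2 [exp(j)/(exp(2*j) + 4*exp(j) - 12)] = (exp(4*j) - 4*exp(3*j) + 72*exp(2*j) + 48*exp(j) + 144)*exp(j)/(exp(6*j) + 12*exp(5*j) + 12*exp(4*j) - 224*exp(3*j) - 144*exp(2*j) + 1728*exp(j) - 1728)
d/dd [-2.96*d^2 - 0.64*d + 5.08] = -5.92*d - 0.64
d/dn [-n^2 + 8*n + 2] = 8 - 2*n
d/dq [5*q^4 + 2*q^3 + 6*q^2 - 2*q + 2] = 20*q^3 + 6*q^2 + 12*q - 2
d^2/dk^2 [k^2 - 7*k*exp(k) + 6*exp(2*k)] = -7*k*exp(k) + 24*exp(2*k) - 14*exp(k) + 2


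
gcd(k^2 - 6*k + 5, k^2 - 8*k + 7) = k - 1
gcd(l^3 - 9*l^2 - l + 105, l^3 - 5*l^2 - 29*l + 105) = l - 7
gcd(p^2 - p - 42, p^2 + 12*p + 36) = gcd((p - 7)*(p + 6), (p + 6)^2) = p + 6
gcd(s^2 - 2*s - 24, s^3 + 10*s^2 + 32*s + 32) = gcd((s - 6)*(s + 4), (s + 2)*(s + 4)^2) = s + 4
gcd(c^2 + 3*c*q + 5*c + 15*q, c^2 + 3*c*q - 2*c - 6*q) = c + 3*q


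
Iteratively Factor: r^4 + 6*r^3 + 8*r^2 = (r)*(r^3 + 6*r^2 + 8*r) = r*(r + 2)*(r^2 + 4*r) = r*(r + 2)*(r + 4)*(r)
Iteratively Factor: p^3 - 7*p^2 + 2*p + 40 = (p - 5)*(p^2 - 2*p - 8) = (p - 5)*(p - 4)*(p + 2)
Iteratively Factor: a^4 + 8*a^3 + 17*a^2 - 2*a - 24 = (a + 3)*(a^3 + 5*a^2 + 2*a - 8) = (a - 1)*(a + 3)*(a^2 + 6*a + 8) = (a - 1)*(a + 2)*(a + 3)*(a + 4)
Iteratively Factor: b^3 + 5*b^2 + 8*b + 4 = (b + 2)*(b^2 + 3*b + 2) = (b + 1)*(b + 2)*(b + 2)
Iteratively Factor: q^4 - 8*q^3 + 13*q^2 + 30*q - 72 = (q - 3)*(q^3 - 5*q^2 - 2*q + 24) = (q - 3)*(q + 2)*(q^2 - 7*q + 12) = (q - 4)*(q - 3)*(q + 2)*(q - 3)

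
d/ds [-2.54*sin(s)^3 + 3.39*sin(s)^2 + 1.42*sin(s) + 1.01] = (-7.62*sin(s)^2 + 6.78*sin(s) + 1.42)*cos(s)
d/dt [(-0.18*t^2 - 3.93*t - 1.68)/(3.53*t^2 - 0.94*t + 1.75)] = (14.0421*t^2 + 11.2308*t - 8.4567)/(12.4609*t^4 - 6.6364*t^3 + 13.2386*t^2 - 3.29*t + 3.0625)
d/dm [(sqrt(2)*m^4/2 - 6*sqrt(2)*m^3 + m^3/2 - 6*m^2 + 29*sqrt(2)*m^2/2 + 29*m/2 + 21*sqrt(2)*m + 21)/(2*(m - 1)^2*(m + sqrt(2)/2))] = (2*sqrt(2)*m^5 - 6*sqrt(2)*m^4 + 4*m^4 - 9*sqrt(2)*m^3 - 12*m^3 - 229*sqrt(2)*m^2 - 20*m^2 - 452*m - 5*sqrt(2)*m - 113*sqrt(2))/(4*(2*m^5 - 6*m^4 + 2*sqrt(2)*m^4 - 6*sqrt(2)*m^3 + 7*m^3 - 5*m^2 + 6*sqrt(2)*m^2 - 2*sqrt(2)*m + 3*m - 1))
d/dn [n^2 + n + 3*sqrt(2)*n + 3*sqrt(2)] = 2*n + 1 + 3*sqrt(2)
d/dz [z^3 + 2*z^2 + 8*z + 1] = 3*z^2 + 4*z + 8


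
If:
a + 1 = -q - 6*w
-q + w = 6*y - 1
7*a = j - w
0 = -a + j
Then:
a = 2/41 - 6*y/41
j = 2/41 - 6*y/41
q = 29/41 - 210*y/41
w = 36*y/41 - 12/41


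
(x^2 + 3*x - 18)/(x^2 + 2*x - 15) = (x + 6)/(x + 5)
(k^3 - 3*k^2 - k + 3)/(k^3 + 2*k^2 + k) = (k^2 - 4*k + 3)/(k*(k + 1))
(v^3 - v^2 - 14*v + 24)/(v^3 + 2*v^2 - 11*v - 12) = (v - 2)/(v + 1)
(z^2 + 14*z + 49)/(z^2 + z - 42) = (z + 7)/(z - 6)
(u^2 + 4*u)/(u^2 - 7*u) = (u + 4)/(u - 7)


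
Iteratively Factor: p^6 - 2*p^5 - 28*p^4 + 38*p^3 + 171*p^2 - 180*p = (p + 4)*(p^5 - 6*p^4 - 4*p^3 + 54*p^2 - 45*p) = (p - 1)*(p + 4)*(p^4 - 5*p^3 - 9*p^2 + 45*p) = p*(p - 1)*(p + 4)*(p^3 - 5*p^2 - 9*p + 45) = p*(p - 3)*(p - 1)*(p + 4)*(p^2 - 2*p - 15) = p*(p - 5)*(p - 3)*(p - 1)*(p + 4)*(p + 3)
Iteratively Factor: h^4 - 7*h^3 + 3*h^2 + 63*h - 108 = (h - 3)*(h^3 - 4*h^2 - 9*h + 36) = (h - 3)^2*(h^2 - h - 12) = (h - 3)^2*(h + 3)*(h - 4)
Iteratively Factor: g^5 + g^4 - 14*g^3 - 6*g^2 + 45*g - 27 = (g - 1)*(g^4 + 2*g^3 - 12*g^2 - 18*g + 27) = (g - 1)*(g + 3)*(g^3 - g^2 - 9*g + 9) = (g - 1)*(g + 3)^2*(g^2 - 4*g + 3) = (g - 3)*(g - 1)*(g + 3)^2*(g - 1)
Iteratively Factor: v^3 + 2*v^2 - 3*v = (v + 3)*(v^2 - v) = (v - 1)*(v + 3)*(v)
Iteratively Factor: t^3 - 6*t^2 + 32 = (t + 2)*(t^2 - 8*t + 16) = (t - 4)*(t + 2)*(t - 4)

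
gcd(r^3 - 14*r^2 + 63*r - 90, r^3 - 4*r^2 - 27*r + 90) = r^2 - 9*r + 18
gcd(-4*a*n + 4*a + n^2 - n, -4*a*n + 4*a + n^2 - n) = 4*a*n - 4*a - n^2 + n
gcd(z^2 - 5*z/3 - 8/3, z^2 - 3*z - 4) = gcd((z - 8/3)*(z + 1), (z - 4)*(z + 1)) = z + 1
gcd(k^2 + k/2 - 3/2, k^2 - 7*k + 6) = k - 1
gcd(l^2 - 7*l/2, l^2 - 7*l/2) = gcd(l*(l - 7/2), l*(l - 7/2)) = l^2 - 7*l/2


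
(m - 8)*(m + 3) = m^2 - 5*m - 24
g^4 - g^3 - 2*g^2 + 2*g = g*(g - 1)*(g - sqrt(2))*(g + sqrt(2))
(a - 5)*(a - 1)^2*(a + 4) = a^4 - 3*a^3 - 17*a^2 + 39*a - 20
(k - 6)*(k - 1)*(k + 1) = k^3 - 6*k^2 - k + 6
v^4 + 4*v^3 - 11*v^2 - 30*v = v*(v - 3)*(v + 2)*(v + 5)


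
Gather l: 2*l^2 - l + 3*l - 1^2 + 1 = 2*l^2 + 2*l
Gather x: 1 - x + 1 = 2 - x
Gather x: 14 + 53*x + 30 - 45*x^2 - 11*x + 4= -45*x^2 + 42*x + 48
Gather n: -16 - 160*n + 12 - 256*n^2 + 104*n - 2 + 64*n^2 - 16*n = -192*n^2 - 72*n - 6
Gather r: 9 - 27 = -18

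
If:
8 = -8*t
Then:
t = -1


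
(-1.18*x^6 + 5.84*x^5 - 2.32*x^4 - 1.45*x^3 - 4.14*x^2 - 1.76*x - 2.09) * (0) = 0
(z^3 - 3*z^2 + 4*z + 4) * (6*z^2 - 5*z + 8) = 6*z^5 - 23*z^4 + 47*z^3 - 20*z^2 + 12*z + 32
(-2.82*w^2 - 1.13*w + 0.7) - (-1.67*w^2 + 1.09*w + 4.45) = -1.15*w^2 - 2.22*w - 3.75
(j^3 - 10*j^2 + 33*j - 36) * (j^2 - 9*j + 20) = j^5 - 19*j^4 + 143*j^3 - 533*j^2 + 984*j - 720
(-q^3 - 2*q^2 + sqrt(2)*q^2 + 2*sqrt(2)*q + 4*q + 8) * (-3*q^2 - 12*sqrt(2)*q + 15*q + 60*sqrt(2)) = 3*q^5 - 9*q^4 + 9*sqrt(2)*q^4 - 66*q^3 - 27*sqrt(2)*q^3 - 138*sqrt(2)*q^2 + 108*q^2 + 144*sqrt(2)*q + 360*q + 480*sqrt(2)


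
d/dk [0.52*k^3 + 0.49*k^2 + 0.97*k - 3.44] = 1.56*k^2 + 0.98*k + 0.97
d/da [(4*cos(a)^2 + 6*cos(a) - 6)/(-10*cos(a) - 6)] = 2*(5*cos(a)^2 + 6*cos(a) + 12)*sin(a)/(5*cos(a) + 3)^2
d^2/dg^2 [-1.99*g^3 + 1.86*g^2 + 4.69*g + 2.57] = 3.72 - 11.94*g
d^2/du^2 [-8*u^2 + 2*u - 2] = -16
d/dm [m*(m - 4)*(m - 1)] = 3*m^2 - 10*m + 4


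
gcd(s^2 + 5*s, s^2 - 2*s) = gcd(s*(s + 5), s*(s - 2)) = s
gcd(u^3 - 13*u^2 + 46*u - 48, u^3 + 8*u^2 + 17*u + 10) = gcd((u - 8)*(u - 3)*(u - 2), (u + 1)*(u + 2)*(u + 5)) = 1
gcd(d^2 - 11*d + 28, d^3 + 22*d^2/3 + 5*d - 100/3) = 1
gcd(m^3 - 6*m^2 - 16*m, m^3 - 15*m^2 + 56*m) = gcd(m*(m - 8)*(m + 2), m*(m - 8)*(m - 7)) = m^2 - 8*m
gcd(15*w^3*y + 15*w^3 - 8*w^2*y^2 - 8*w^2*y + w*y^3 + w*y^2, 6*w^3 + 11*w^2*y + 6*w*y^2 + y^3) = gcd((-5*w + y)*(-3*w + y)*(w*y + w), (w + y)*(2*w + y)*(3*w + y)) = 1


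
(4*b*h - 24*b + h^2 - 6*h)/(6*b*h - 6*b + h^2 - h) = (4*b*h - 24*b + h^2 - 6*h)/(6*b*h - 6*b + h^2 - h)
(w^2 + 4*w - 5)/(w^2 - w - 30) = (w - 1)/(w - 6)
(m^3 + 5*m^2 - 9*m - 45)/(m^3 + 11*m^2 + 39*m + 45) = (m - 3)/(m + 3)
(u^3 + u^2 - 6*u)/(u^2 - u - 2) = u*(u + 3)/(u + 1)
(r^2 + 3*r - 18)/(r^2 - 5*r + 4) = (r^2 + 3*r - 18)/(r^2 - 5*r + 4)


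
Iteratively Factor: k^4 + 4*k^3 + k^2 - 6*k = (k + 3)*(k^3 + k^2 - 2*k) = k*(k + 3)*(k^2 + k - 2) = k*(k + 2)*(k + 3)*(k - 1)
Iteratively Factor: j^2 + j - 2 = (j - 1)*(j + 2)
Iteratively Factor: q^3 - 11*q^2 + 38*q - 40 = (q - 2)*(q^2 - 9*q + 20) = (q - 4)*(q - 2)*(q - 5)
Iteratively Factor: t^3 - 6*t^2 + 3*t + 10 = (t - 5)*(t^2 - t - 2) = (t - 5)*(t + 1)*(t - 2)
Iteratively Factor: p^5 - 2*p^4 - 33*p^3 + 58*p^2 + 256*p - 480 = (p - 5)*(p^4 + 3*p^3 - 18*p^2 - 32*p + 96) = (p - 5)*(p - 3)*(p^3 + 6*p^2 - 32) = (p - 5)*(p - 3)*(p + 4)*(p^2 + 2*p - 8) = (p - 5)*(p - 3)*(p - 2)*(p + 4)*(p + 4)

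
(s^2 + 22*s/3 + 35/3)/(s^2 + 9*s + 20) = (s + 7/3)/(s + 4)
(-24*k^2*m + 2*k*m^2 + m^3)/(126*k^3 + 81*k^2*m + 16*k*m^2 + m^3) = m*(-4*k + m)/(21*k^2 + 10*k*m + m^2)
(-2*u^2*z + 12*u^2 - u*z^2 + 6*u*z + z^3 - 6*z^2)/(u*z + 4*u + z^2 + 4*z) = (-2*u*z + 12*u + z^2 - 6*z)/(z + 4)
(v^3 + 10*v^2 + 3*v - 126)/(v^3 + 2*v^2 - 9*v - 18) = (v^2 + 13*v + 42)/(v^2 + 5*v + 6)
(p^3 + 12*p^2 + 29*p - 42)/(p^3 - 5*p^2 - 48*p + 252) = (p^2 + 5*p - 6)/(p^2 - 12*p + 36)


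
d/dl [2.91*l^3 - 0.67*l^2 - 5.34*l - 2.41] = 8.73*l^2 - 1.34*l - 5.34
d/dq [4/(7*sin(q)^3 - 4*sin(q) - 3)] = 4*(4 - 21*sin(q)^2)*cos(q)/(-7*sin(q)^3 + 4*sin(q) + 3)^2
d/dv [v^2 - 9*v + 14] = 2*v - 9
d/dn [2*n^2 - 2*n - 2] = 4*n - 2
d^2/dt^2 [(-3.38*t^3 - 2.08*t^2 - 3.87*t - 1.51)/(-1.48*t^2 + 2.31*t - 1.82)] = (-1.4210854715202e-14*t^5 + 2.8421709430404e-14*t^4 + 49.039204*t^3 - 99.03228*t^2 - 26.344248*t + 54.300442)/(3.241792*t^6 - 15.179472*t^5 + 35.651868*t^4 - 49.659687*t^3 + 43.842162*t^2 - 22.954932*t + 6.028568)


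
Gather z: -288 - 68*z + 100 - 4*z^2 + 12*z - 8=-4*z^2 - 56*z - 196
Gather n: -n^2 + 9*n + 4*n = -n^2 + 13*n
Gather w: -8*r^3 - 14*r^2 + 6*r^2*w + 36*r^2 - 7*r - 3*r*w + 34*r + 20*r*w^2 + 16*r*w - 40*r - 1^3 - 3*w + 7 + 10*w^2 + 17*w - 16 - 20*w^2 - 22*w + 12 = -8*r^3 + 22*r^2 - 13*r + w^2*(20*r - 10) + w*(6*r^2 + 13*r - 8) + 2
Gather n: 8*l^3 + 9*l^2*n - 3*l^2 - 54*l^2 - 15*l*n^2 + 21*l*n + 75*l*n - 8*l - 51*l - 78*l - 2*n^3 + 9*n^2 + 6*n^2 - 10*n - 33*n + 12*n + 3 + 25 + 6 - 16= 8*l^3 - 57*l^2 - 137*l - 2*n^3 + n^2*(15 - 15*l) + n*(9*l^2 + 96*l - 31) + 18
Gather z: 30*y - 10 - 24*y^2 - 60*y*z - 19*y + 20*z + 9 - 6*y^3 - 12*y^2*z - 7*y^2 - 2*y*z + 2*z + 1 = -6*y^3 - 31*y^2 + 11*y + z*(-12*y^2 - 62*y + 22)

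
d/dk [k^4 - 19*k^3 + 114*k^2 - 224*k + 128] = 4*k^3 - 57*k^2 + 228*k - 224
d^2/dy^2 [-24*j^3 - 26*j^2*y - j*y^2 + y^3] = -2*j + 6*y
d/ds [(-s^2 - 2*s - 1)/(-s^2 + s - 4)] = 3*(-s^2 + 2*s + 3)/(s^4 - 2*s^3 + 9*s^2 - 8*s + 16)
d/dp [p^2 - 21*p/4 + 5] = 2*p - 21/4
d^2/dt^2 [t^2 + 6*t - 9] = 2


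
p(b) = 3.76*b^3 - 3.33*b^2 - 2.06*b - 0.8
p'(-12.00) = 1702.18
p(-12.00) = -6952.88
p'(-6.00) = 443.98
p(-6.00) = -920.48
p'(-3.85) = 190.78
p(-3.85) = -256.80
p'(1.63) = 17.05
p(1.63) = 3.28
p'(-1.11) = 19.23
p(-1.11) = -7.76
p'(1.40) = 10.72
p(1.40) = 0.11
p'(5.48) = 300.19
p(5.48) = 506.68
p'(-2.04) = 58.47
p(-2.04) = -42.38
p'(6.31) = 405.04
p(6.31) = 798.27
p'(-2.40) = 78.90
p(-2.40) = -67.02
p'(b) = 11.28*b^2 - 6.66*b - 2.06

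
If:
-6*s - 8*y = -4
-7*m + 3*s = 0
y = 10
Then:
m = -38/7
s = -38/3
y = 10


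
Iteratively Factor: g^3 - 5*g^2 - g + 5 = (g - 1)*(g^2 - 4*g - 5) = (g - 1)*(g + 1)*(g - 5)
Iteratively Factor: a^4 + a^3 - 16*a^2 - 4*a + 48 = (a + 2)*(a^3 - a^2 - 14*a + 24) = (a + 2)*(a + 4)*(a^2 - 5*a + 6) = (a - 3)*(a + 2)*(a + 4)*(a - 2)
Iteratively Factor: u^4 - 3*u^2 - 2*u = (u + 1)*(u^3 - u^2 - 2*u) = (u - 2)*(u + 1)*(u^2 + u) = u*(u - 2)*(u + 1)*(u + 1)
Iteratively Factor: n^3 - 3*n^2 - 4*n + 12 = (n - 3)*(n^2 - 4) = (n - 3)*(n - 2)*(n + 2)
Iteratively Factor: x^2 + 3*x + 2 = (x + 2)*(x + 1)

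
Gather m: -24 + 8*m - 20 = 8*m - 44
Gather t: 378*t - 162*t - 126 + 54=216*t - 72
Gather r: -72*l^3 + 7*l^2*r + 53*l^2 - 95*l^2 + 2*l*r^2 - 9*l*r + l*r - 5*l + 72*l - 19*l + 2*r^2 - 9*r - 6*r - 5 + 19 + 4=-72*l^3 - 42*l^2 + 48*l + r^2*(2*l + 2) + r*(7*l^2 - 8*l - 15) + 18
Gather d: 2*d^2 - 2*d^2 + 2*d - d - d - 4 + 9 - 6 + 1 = 0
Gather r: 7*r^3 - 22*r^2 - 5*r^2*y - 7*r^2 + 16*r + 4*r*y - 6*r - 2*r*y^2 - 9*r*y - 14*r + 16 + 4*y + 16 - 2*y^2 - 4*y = 7*r^3 + r^2*(-5*y - 29) + r*(-2*y^2 - 5*y - 4) - 2*y^2 + 32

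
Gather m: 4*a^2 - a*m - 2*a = 4*a^2 - a*m - 2*a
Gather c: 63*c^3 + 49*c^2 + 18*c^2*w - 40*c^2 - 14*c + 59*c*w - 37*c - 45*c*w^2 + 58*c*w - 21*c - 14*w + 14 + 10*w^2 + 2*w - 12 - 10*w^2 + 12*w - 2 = 63*c^3 + c^2*(18*w + 9) + c*(-45*w^2 + 117*w - 72)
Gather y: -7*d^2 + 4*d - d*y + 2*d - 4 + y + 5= -7*d^2 + 6*d + y*(1 - d) + 1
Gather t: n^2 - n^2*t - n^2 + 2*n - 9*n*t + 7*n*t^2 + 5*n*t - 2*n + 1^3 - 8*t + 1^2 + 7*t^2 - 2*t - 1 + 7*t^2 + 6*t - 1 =t^2*(7*n + 14) + t*(-n^2 - 4*n - 4)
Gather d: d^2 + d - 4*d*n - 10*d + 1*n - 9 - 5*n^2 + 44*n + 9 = d^2 + d*(-4*n - 9) - 5*n^2 + 45*n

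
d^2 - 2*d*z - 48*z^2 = (d - 8*z)*(d + 6*z)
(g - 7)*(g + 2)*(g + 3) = g^3 - 2*g^2 - 29*g - 42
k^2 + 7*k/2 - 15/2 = (k - 3/2)*(k + 5)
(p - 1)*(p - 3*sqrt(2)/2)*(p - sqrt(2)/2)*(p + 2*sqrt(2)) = p^4 - p^3 - 13*p^2/2 + 3*sqrt(2)*p + 13*p/2 - 3*sqrt(2)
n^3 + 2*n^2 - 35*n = n*(n - 5)*(n + 7)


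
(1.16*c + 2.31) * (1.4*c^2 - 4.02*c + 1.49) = 1.624*c^3 - 1.4292*c^2 - 7.5578*c + 3.4419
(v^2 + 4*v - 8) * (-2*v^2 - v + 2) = -2*v^4 - 9*v^3 + 14*v^2 + 16*v - 16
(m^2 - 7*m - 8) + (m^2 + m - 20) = 2*m^2 - 6*m - 28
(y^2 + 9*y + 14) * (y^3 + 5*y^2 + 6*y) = y^5 + 14*y^4 + 65*y^3 + 124*y^2 + 84*y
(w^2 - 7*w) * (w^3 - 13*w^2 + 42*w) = w^5 - 20*w^4 + 133*w^3 - 294*w^2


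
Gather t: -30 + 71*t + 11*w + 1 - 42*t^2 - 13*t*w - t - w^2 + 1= -42*t^2 + t*(70 - 13*w) - w^2 + 11*w - 28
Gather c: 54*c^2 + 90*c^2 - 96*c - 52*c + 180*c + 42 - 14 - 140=144*c^2 + 32*c - 112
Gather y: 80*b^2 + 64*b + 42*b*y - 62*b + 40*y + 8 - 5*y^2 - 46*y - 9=80*b^2 + 2*b - 5*y^2 + y*(42*b - 6) - 1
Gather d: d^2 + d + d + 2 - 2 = d^2 + 2*d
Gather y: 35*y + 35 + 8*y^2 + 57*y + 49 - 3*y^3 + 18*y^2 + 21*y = -3*y^3 + 26*y^2 + 113*y + 84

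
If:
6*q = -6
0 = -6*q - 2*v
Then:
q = -1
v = 3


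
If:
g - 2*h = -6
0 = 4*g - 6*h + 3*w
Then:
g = 18 - 3*w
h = 12 - 3*w/2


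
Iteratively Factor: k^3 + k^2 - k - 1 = (k + 1)*(k^2 - 1) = (k - 1)*(k + 1)*(k + 1)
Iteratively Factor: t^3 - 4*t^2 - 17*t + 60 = (t - 3)*(t^2 - t - 20) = (t - 5)*(t - 3)*(t + 4)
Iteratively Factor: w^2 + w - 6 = (w + 3)*(w - 2)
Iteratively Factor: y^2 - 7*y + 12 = (y - 3)*(y - 4)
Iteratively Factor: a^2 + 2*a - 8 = (a + 4)*(a - 2)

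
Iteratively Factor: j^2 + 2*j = (j)*(j + 2)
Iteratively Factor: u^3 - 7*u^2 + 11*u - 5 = (u - 1)*(u^2 - 6*u + 5) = (u - 1)^2*(u - 5)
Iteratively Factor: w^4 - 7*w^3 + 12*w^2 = (w - 4)*(w^3 - 3*w^2) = w*(w - 4)*(w^2 - 3*w) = w^2*(w - 4)*(w - 3)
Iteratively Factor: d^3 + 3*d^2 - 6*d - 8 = (d - 2)*(d^2 + 5*d + 4) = (d - 2)*(d + 4)*(d + 1)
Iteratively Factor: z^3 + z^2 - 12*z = (z)*(z^2 + z - 12) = z*(z - 3)*(z + 4)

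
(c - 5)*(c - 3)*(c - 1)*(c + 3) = c^4 - 6*c^3 - 4*c^2 + 54*c - 45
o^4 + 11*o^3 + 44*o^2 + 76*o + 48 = (o + 2)^2*(o + 3)*(o + 4)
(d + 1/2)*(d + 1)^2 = d^3 + 5*d^2/2 + 2*d + 1/2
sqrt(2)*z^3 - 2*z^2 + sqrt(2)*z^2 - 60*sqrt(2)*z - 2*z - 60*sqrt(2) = (z - 6*sqrt(2))*(z + 5*sqrt(2))*(sqrt(2)*z + sqrt(2))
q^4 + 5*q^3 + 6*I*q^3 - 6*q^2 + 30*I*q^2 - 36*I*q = q*(q - 1)*(q + 6)*(q + 6*I)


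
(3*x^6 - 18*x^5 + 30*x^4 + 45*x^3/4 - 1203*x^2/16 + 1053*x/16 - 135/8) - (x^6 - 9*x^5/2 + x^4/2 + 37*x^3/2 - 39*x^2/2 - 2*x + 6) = 2*x^6 - 27*x^5/2 + 59*x^4/2 - 29*x^3/4 - 891*x^2/16 + 1085*x/16 - 183/8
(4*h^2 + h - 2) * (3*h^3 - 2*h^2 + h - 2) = 12*h^5 - 5*h^4 - 4*h^3 - 3*h^2 - 4*h + 4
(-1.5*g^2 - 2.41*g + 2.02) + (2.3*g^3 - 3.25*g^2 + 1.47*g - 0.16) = 2.3*g^3 - 4.75*g^2 - 0.94*g + 1.86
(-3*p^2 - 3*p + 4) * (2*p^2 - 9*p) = -6*p^4 + 21*p^3 + 35*p^2 - 36*p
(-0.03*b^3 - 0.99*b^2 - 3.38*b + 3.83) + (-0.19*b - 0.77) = -0.03*b^3 - 0.99*b^2 - 3.57*b + 3.06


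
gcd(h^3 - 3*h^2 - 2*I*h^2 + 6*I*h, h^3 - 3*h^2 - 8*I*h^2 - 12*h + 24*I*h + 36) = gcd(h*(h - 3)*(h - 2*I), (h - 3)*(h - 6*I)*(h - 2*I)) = h^2 + h*(-3 - 2*I) + 6*I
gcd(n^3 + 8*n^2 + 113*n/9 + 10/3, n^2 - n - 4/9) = n + 1/3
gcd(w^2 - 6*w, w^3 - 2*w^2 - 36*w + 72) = w - 6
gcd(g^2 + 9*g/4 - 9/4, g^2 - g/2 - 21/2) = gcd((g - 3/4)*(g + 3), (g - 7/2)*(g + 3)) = g + 3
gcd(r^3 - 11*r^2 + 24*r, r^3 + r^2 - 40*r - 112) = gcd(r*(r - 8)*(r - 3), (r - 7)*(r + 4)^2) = 1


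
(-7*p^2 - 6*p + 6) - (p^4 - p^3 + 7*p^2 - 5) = -p^4 + p^3 - 14*p^2 - 6*p + 11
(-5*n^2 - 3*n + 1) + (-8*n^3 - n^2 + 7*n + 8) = -8*n^3 - 6*n^2 + 4*n + 9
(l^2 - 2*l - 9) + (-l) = l^2 - 3*l - 9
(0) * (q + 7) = 0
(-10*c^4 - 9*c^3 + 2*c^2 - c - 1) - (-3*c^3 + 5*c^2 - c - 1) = -10*c^4 - 6*c^3 - 3*c^2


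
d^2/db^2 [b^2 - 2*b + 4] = 2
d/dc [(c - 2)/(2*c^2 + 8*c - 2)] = (c^2 + 4*c - 2*(c - 2)*(c + 2) - 1)/(2*(c^2 + 4*c - 1)^2)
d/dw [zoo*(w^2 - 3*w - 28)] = zoo*(w + 1)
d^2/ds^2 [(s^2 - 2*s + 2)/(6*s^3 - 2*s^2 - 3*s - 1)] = 2*(36*s^6 - 216*s^5 + 558*s^4 - 200*s^3 - 162*s^2 + 84*s + 21)/(216*s^9 - 216*s^8 - 252*s^7 + 100*s^6 + 198*s^5 + 42*s^4 - 45*s^3 - 33*s^2 - 9*s - 1)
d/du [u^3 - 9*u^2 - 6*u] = 3*u^2 - 18*u - 6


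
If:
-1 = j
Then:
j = -1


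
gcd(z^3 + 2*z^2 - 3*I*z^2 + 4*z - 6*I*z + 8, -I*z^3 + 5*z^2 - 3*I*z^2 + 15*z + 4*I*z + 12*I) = z + I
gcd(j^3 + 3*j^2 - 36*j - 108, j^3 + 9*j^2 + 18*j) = j^2 + 9*j + 18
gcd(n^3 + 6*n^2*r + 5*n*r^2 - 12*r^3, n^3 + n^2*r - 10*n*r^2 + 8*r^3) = -n^2 - 3*n*r + 4*r^2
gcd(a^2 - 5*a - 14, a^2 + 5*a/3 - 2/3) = a + 2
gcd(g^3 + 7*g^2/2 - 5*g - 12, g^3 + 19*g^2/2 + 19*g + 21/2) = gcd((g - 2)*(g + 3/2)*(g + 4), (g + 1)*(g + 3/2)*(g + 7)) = g + 3/2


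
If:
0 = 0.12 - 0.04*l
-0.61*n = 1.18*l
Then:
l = 3.00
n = -5.80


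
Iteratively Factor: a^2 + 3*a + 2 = (a + 2)*(a + 1)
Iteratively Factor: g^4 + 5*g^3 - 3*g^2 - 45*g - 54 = (g + 3)*(g^3 + 2*g^2 - 9*g - 18) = (g + 2)*(g + 3)*(g^2 - 9) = (g - 3)*(g + 2)*(g + 3)*(g + 3)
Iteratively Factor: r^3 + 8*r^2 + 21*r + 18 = (r + 3)*(r^2 + 5*r + 6) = (r + 2)*(r + 3)*(r + 3)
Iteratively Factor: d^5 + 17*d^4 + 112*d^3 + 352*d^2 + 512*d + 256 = (d + 4)*(d^4 + 13*d^3 + 60*d^2 + 112*d + 64) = (d + 4)^2*(d^3 + 9*d^2 + 24*d + 16) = (d + 4)^3*(d^2 + 5*d + 4) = (d + 1)*(d + 4)^3*(d + 4)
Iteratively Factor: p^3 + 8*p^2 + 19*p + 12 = (p + 4)*(p^2 + 4*p + 3) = (p + 3)*(p + 4)*(p + 1)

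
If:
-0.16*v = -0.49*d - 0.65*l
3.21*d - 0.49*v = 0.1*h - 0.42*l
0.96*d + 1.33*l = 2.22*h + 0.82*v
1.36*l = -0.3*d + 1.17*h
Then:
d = 0.00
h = 0.00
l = 0.00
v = 0.00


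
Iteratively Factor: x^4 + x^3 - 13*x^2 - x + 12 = (x - 1)*(x^3 + 2*x^2 - 11*x - 12) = (x - 3)*(x - 1)*(x^2 + 5*x + 4) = (x - 3)*(x - 1)*(x + 1)*(x + 4)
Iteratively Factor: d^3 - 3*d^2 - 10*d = (d - 5)*(d^2 + 2*d) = d*(d - 5)*(d + 2)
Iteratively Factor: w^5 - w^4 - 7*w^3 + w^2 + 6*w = (w)*(w^4 - w^3 - 7*w^2 + w + 6) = w*(w + 2)*(w^3 - 3*w^2 - w + 3) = w*(w + 1)*(w + 2)*(w^2 - 4*w + 3) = w*(w - 3)*(w + 1)*(w + 2)*(w - 1)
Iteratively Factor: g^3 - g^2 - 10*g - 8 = (g + 2)*(g^2 - 3*g - 4) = (g + 1)*(g + 2)*(g - 4)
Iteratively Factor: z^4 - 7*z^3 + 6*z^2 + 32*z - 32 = (z - 4)*(z^3 - 3*z^2 - 6*z + 8) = (z - 4)^2*(z^2 + z - 2) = (z - 4)^2*(z + 2)*(z - 1)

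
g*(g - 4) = g^2 - 4*g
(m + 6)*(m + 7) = m^2 + 13*m + 42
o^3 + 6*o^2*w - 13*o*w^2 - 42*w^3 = (o - 3*w)*(o + 2*w)*(o + 7*w)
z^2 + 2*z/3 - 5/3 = (z - 1)*(z + 5/3)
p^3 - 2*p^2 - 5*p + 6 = (p - 3)*(p - 1)*(p + 2)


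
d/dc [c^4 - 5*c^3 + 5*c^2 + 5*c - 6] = 4*c^3 - 15*c^2 + 10*c + 5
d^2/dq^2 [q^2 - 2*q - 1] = 2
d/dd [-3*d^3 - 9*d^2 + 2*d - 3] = -9*d^2 - 18*d + 2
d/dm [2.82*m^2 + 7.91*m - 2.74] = 5.64*m + 7.91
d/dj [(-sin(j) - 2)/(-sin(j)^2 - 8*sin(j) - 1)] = (-4*sin(j) + cos(j)^2 - 16)*cos(j)/(sin(j)^2 + 8*sin(j) + 1)^2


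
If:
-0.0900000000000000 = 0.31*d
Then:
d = -0.29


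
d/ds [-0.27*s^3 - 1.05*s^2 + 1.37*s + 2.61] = -0.81*s^2 - 2.1*s + 1.37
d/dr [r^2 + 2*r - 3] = 2*r + 2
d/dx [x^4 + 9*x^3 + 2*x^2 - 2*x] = 4*x^3 + 27*x^2 + 4*x - 2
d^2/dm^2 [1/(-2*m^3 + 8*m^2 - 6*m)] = (m*(3*m - 4)*(m^2 - 4*m + 3) - (3*m^2 - 8*m + 3)^2)/(m^3*(m^2 - 4*m + 3)^3)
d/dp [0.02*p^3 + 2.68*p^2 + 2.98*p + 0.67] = 0.06*p^2 + 5.36*p + 2.98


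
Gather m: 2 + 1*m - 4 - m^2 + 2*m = -m^2 + 3*m - 2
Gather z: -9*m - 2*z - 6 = -9*m - 2*z - 6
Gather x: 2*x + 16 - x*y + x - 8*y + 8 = x*(3 - y) - 8*y + 24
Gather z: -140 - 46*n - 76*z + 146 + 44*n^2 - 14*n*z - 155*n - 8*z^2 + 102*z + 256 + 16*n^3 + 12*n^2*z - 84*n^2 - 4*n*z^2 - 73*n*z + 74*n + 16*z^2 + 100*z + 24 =16*n^3 - 40*n^2 - 127*n + z^2*(8 - 4*n) + z*(12*n^2 - 87*n + 126) + 286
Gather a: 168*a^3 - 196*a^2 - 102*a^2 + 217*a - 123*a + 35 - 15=168*a^3 - 298*a^2 + 94*a + 20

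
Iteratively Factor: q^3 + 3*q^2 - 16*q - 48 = (q + 4)*(q^2 - q - 12) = (q - 4)*(q + 4)*(q + 3)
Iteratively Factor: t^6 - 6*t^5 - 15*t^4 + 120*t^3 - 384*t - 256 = (t - 4)*(t^5 - 2*t^4 - 23*t^3 + 28*t^2 + 112*t + 64) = (t - 4)^2*(t^4 + 2*t^3 - 15*t^2 - 32*t - 16) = (t - 4)^2*(t + 1)*(t^3 + t^2 - 16*t - 16) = (t - 4)^2*(t + 1)^2*(t^2 - 16) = (t - 4)^2*(t + 1)^2*(t + 4)*(t - 4)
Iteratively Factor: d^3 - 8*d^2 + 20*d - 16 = (d - 4)*(d^2 - 4*d + 4) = (d - 4)*(d - 2)*(d - 2)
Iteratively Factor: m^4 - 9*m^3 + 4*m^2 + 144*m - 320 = (m - 5)*(m^3 - 4*m^2 - 16*m + 64) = (m - 5)*(m - 4)*(m^2 - 16) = (m - 5)*(m - 4)^2*(m + 4)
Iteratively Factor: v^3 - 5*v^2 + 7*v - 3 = (v - 1)*(v^2 - 4*v + 3) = (v - 3)*(v - 1)*(v - 1)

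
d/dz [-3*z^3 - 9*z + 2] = -9*z^2 - 9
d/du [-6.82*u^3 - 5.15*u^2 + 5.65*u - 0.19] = -20.46*u^2 - 10.3*u + 5.65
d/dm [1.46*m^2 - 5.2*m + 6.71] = 2.92*m - 5.2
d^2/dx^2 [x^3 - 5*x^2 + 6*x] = 6*x - 10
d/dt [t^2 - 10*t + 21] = 2*t - 10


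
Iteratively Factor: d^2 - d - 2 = (d - 2)*(d + 1)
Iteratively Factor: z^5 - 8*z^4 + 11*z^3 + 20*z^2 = (z + 1)*(z^4 - 9*z^3 + 20*z^2) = (z - 5)*(z + 1)*(z^3 - 4*z^2) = z*(z - 5)*(z + 1)*(z^2 - 4*z) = z^2*(z - 5)*(z + 1)*(z - 4)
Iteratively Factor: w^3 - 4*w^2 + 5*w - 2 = (w - 1)*(w^2 - 3*w + 2) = (w - 1)^2*(w - 2)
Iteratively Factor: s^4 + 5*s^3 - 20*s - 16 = (s + 4)*(s^3 + s^2 - 4*s - 4) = (s + 2)*(s + 4)*(s^2 - s - 2) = (s + 1)*(s + 2)*(s + 4)*(s - 2)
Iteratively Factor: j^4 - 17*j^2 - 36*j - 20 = (j + 1)*(j^3 - j^2 - 16*j - 20) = (j - 5)*(j + 1)*(j^2 + 4*j + 4) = (j - 5)*(j + 1)*(j + 2)*(j + 2)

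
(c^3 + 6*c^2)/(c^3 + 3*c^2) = (c + 6)/(c + 3)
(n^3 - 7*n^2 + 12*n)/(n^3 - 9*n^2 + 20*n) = (n - 3)/(n - 5)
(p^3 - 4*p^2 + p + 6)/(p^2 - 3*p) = p - 1 - 2/p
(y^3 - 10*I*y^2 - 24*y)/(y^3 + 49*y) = (y^2 - 10*I*y - 24)/(y^2 + 49)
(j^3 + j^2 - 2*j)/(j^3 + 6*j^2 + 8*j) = (j - 1)/(j + 4)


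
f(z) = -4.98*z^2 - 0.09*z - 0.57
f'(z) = -9.96*z - 0.09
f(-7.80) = -302.85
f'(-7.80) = 77.60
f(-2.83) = -40.20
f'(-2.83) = 28.10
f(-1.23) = -7.99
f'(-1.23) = 12.16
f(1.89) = -18.53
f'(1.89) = -18.91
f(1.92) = -19.10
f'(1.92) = -19.21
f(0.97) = -5.34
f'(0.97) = -9.75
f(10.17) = -516.56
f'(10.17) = -101.38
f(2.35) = -28.28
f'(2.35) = -23.50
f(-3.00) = -45.12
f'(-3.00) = 29.79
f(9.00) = -404.76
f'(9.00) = -89.73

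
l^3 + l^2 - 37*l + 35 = (l - 5)*(l - 1)*(l + 7)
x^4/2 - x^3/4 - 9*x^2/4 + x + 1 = (x/2 + 1)*(x - 2)*(x - 1)*(x + 1/2)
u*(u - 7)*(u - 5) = u^3 - 12*u^2 + 35*u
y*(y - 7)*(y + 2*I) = y^3 - 7*y^2 + 2*I*y^2 - 14*I*y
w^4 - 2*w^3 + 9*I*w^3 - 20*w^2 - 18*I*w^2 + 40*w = w*(w - 2)*(w + 4*I)*(w + 5*I)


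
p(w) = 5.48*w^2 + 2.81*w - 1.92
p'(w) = 10.96*w + 2.81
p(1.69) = 18.48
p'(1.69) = 21.33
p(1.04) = 6.93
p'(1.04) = 14.21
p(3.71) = 83.93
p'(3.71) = 43.47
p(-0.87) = -0.22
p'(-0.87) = -6.73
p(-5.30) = 137.12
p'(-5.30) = -55.28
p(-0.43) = -2.12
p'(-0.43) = -1.90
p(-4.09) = 78.26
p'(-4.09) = -42.02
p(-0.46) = -2.05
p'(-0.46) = -2.23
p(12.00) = 820.92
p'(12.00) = 134.33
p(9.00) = 467.25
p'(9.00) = 101.45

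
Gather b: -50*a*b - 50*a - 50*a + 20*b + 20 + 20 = -100*a + b*(20 - 50*a) + 40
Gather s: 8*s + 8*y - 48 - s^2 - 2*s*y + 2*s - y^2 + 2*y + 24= -s^2 + s*(10 - 2*y) - y^2 + 10*y - 24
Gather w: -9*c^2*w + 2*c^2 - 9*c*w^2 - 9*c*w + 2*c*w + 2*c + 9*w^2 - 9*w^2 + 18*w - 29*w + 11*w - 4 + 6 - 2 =2*c^2 - 9*c*w^2 + 2*c + w*(-9*c^2 - 7*c)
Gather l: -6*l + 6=6 - 6*l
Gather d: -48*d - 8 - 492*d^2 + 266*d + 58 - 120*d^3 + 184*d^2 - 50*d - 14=-120*d^3 - 308*d^2 + 168*d + 36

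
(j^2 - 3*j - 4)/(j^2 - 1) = (j - 4)/(j - 1)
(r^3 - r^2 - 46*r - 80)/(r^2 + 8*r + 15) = (r^2 - 6*r - 16)/(r + 3)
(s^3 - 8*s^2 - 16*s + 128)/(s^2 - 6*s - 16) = (s^2 - 16)/(s + 2)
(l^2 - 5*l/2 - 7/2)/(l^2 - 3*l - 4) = (l - 7/2)/(l - 4)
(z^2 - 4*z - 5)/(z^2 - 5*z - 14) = (-z^2 + 4*z + 5)/(-z^2 + 5*z + 14)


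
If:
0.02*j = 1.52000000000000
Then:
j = 76.00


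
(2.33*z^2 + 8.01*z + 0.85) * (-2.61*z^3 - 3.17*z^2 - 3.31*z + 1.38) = -6.0813*z^5 - 28.2922*z^4 - 35.3225*z^3 - 25.9922*z^2 + 8.2403*z + 1.173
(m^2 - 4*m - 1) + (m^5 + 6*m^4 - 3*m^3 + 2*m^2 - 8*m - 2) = m^5 + 6*m^4 - 3*m^3 + 3*m^2 - 12*m - 3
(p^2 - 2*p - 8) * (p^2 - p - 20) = p^4 - 3*p^3 - 26*p^2 + 48*p + 160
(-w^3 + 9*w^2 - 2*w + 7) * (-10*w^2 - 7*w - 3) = 10*w^5 - 83*w^4 - 40*w^3 - 83*w^2 - 43*w - 21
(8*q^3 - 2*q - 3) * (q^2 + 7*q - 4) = 8*q^5 + 56*q^4 - 34*q^3 - 17*q^2 - 13*q + 12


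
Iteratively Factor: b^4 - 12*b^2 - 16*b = (b - 4)*(b^3 + 4*b^2 + 4*b) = (b - 4)*(b + 2)*(b^2 + 2*b) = (b - 4)*(b + 2)^2*(b)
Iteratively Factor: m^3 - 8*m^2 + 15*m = (m - 5)*(m^2 - 3*m) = m*(m - 5)*(m - 3)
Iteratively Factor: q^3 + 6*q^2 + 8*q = (q + 4)*(q^2 + 2*q) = (q + 2)*(q + 4)*(q)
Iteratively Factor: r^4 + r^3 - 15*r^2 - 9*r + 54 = (r - 3)*(r^3 + 4*r^2 - 3*r - 18) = (r - 3)*(r - 2)*(r^2 + 6*r + 9) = (r - 3)*(r - 2)*(r + 3)*(r + 3)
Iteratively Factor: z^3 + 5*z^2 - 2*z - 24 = (z - 2)*(z^2 + 7*z + 12) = (z - 2)*(z + 3)*(z + 4)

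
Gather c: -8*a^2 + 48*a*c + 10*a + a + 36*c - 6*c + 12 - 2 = -8*a^2 + 11*a + c*(48*a + 30) + 10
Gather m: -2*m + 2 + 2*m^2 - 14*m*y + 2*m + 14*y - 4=2*m^2 - 14*m*y + 14*y - 2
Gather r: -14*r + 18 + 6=24 - 14*r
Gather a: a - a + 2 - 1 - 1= 0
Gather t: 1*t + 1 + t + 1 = 2*t + 2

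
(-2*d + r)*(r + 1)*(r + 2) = -2*d*r^2 - 6*d*r - 4*d + r^3 + 3*r^2 + 2*r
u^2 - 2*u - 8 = (u - 4)*(u + 2)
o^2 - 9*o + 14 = (o - 7)*(o - 2)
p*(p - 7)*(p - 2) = p^3 - 9*p^2 + 14*p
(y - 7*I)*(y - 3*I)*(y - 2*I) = y^3 - 12*I*y^2 - 41*y + 42*I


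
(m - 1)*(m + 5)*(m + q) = m^3 + m^2*q + 4*m^2 + 4*m*q - 5*m - 5*q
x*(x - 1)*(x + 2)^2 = x^4 + 3*x^3 - 4*x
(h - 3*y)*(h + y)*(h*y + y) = h^3*y - 2*h^2*y^2 + h^2*y - 3*h*y^3 - 2*h*y^2 - 3*y^3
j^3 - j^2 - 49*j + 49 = (j - 7)*(j - 1)*(j + 7)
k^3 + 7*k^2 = k^2*(k + 7)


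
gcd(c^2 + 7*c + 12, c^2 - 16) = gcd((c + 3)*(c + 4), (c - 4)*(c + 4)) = c + 4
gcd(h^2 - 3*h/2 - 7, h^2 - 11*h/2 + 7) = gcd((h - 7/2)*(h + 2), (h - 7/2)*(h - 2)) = h - 7/2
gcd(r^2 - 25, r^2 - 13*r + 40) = r - 5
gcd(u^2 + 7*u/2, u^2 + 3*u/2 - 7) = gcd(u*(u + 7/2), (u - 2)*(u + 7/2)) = u + 7/2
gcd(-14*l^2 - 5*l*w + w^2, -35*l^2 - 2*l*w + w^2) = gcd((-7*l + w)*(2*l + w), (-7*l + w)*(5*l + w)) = -7*l + w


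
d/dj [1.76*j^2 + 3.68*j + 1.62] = 3.52*j + 3.68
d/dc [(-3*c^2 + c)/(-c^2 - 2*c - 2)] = (7*c^2 + 12*c - 2)/(c^4 + 4*c^3 + 8*c^2 + 8*c + 4)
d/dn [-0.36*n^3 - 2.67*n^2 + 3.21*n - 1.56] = -1.08*n^2 - 5.34*n + 3.21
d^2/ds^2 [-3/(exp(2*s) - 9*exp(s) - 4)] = 3*(2*(2*exp(s) - 9)^2*exp(s) + (4*exp(s) - 9)*(-exp(2*s) + 9*exp(s) + 4))*exp(s)/(-exp(2*s) + 9*exp(s) + 4)^3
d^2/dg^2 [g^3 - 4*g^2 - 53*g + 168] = 6*g - 8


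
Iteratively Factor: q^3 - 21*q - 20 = (q + 1)*(q^2 - q - 20) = (q + 1)*(q + 4)*(q - 5)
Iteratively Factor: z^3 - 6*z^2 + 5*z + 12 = (z + 1)*(z^2 - 7*z + 12) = (z - 3)*(z + 1)*(z - 4)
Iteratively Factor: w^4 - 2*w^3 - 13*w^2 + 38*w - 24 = (w - 1)*(w^3 - w^2 - 14*w + 24) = (w - 3)*(w - 1)*(w^2 + 2*w - 8) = (w - 3)*(w - 1)*(w + 4)*(w - 2)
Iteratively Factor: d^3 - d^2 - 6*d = (d + 2)*(d^2 - 3*d) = d*(d + 2)*(d - 3)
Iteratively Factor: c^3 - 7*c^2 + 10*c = (c)*(c^2 - 7*c + 10) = c*(c - 5)*(c - 2)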